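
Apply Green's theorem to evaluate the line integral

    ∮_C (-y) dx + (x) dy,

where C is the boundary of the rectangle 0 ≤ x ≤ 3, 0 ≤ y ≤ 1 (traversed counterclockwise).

Green's theorem converts the closed line integral into a double integral over the enclosed region D:

    ∮_C P dx + Q dy = ∬_D (∂Q/∂x - ∂P/∂y) dA.

Here P = -y, Q = x, so

    ∂Q/∂x = 1,    ∂P/∂y = -1,
    ∂Q/∂x - ∂P/∂y = 2.

D is the region 0 ≤ x ≤ 3, 0 ≤ y ≤ 1. Evaluating the double integral:

    ∬_D (2) dA = ∫_0^{3} ∫_0^{1} (2) dy dx.

Inner (y from 0 to 1): 2.
Outer (x from 0 to 3): 6.

Therefore ∮_C P dx + Q dy = 6.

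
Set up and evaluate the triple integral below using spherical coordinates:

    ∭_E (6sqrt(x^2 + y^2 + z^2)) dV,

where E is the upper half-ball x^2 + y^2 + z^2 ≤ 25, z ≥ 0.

In spherical coordinates, x = ρ sin(φ) cos(θ), y = ρ sin(φ) sin(θ), z = ρ cos(φ), and dV = ρ^2 sin(φ) dρ dφ dθ.

The integrand becomes 6ρ, so

    ∭_E (6sqrt(x^2 + y^2 + z^2)) dV = ∫_{0}^{2π} ∫_{0}^{π/2} ∫_{0}^{5} (6ρ) · ρ^2 sin(φ) dρ dφ dθ.

Inner (ρ): 1875sin(φ)/2.
Middle (φ): 1875/2.
Outer (θ): 1875π.

Therefore the triple integral equals 1875π.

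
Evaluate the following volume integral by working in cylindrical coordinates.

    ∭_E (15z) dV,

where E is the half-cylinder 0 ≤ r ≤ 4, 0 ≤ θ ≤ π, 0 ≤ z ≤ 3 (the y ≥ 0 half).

In cylindrical coordinates, x = r cos(θ), y = r sin(θ), z = z, and dV = r dr dθ dz.

The integrand becomes 15z, so

    ∭_E (15z) dV = ∫_{0}^{π} ∫_{0}^{4} ∫_{0}^{3} (15z) · r dz dr dθ.

Inner (z): 135r/2.
Middle (r from 0 to 4): 540.
Outer (θ): 540π.

Therefore the triple integral equals 540π.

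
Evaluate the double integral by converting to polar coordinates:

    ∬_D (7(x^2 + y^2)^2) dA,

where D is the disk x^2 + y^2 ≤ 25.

The region D is 0 ≤ r ≤ 5, 0 ≤ θ ≤ 2π in polar coordinates, where x = r cos(θ), y = r sin(θ), and dA = r dr dθ.

Under the substitution, the integrand becomes 7r^4, so

    ∬_D (7(x^2 + y^2)^2) dA = ∫_{0}^{2π} ∫_{0}^{5} (7r^4) · r dr dθ.

Inner integral (in r): ∫_{0}^{5} (7r^4) · r dr = 109375/6.

Outer integral (in θ): ∫_{0}^{2π} (109375/6) dθ = 109375π/3.

Therefore ∬_D (7(x^2 + y^2)^2) dA = 109375π/3.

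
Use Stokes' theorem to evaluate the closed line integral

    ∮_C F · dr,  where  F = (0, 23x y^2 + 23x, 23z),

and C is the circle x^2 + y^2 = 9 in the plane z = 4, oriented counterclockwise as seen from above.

Let S be the flat disk x^2 + y^2 ≤ 9 in the plane z = 4, with upward unit normal n̂ = ẑ. By Stokes' theorem,

    ∮_C F · dr = ∬_S (∇ × F) · n̂ dS = ∬_D (curl F)_z dA,

where D is the disk x^2 + y^2 ≤ 9.

Compute the curl of F = (0, 23x y^2 + 23x, 23z):
    (∇ × F)_x = ∂F_z/∂y - ∂F_y/∂z = 0,
    (∇ × F)_y = ∂F_x/∂z - ∂F_z/∂x = 0,
    (∇ × F)_z = ∂F_y/∂x - ∂F_x/∂y = 23y^2 + 23.

On z = 4, (curl F)_z = 23y^2 + 23.

Convert to polar (x = r cos θ, y = r sin θ, dA = r dr dθ); the integrand becomes 23r^2sin(θ)^2 + 23, so

    ∬_D (curl F)_z dA = ∫_0^{2π} ∫_0^{3} (23r^2sin(θ)^2 + 23) · r dr dθ.

Inner (r from 0 to 3): 1863sin(θ)^2/4 + 207/2.
Outer (θ from 0 to 2π): 2691π/4.

Therefore ∮_C F · dr = 2691π/4.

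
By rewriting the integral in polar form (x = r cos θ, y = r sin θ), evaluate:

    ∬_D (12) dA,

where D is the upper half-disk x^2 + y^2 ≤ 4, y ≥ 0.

The region D is 0 ≤ r ≤ 2, 0 ≤ θ ≤ π in polar coordinates, where x = r cos(θ), y = r sin(θ), and dA = r dr dθ.

Under the substitution, the integrand becomes 12, so

    ∬_D (12) dA = ∫_{0}^{π} ∫_{0}^{2} (12) · r dr dθ.

Inner integral (in r): ∫_{0}^{2} (12) · r dr = 24.

Outer integral (in θ): ∫_{0}^{π} (24) dθ = 24π.

Therefore ∬_D (12) dA = 24π.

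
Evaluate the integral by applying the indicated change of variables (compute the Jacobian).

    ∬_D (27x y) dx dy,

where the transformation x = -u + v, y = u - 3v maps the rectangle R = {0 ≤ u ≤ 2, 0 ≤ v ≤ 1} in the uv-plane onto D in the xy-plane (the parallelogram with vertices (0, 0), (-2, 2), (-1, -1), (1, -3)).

Compute the Jacobian determinant of (x, y) with respect to (u, v):

    ∂(x,y)/∂(u,v) = | -1  1 | = (-1)(-3) - (1)(1) = 2.
                   | 1  -3 |

Its absolute value is |J| = 2 (the area scaling factor).

Substituting x = -u + v, y = u - 3v into the integrand,

    27x y → -27u^2 + 108u v - 81v^2,

so the integral becomes

    ∬_R (-27u^2 + 108u v - 81v^2) · |J| du dv = ∫_0^2 ∫_0^1 (-54u^2 + 216u v - 162v^2) dv du.

Inner (v): -54u^2 + 108u - 54.
Outer (u): -36.

Therefore ∬_D (27x y) dx dy = -36.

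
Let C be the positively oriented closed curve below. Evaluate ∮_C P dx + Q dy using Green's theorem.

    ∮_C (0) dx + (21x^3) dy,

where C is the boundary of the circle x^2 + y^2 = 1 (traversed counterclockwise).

Green's theorem converts the closed line integral into a double integral over the enclosed region D:

    ∮_C P dx + Q dy = ∬_D (∂Q/∂x - ∂P/∂y) dA.

Here P = 0, Q = 21x^3, so

    ∂Q/∂x = 63x^2,    ∂P/∂y = 0,
    ∂Q/∂x - ∂P/∂y = 63x^2.

D is the region x^2 + y^2 ≤ 1. Evaluating the double integral:

In polar coordinates (x = r cos θ, y = r sin θ, dA = r dr dθ) the integrand becomes 63r^2cos(θ)^2, so

    ∬_D (63x^2) dA = ∫_0^{2π} ∫_0^{1} (63r^2cos(θ)^2) · r dr dθ.

Inner (r from 0 to 1): 63cos(θ)^2/4.
Outer (θ from 0 to 2π): 63π/4.

Therefore ∮_C P dx + Q dy = 63π/4.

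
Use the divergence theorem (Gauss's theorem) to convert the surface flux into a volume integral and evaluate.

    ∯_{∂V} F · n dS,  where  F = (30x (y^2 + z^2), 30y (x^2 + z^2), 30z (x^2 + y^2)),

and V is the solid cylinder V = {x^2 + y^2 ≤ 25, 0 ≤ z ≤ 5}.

By the divergence theorem,

    ∯_{∂V} F · n dS = ∭_V (∇ · F) dV.

Compute the divergence:
    ∇ · F = ∂F_x/∂x + ∂F_y/∂y + ∂F_z/∂z = 30y^2 + 30z^2 + 30x^2 + 30z^2 + 30x^2 + 30y^2 = 60x^2 + 60y^2 + 60z^2.

In cylindrical coordinates, x = r cos(θ), y = r sin(θ), z = z, dV = r dr dθ dz, with 0 ≤ r ≤ 5, 0 ≤ θ ≤ 2π, 0 ≤ z ≤ 5.

The integrand, after substitution and multiplying by the volume element, becomes (60r^2 + 60z^2) · r, so

    ∭_V (∇·F) dV = ∫_0^{2π} ∫_0^{5} ∫_0^{5} (60r^2 + 60z^2) · r dz dr dθ.

Inner (z from 0 to 5): 300r^3 + 2500r.
Middle (r from 0 to 5): 78125.
Outer (θ from 0 to 2π): 156250π.

Therefore ∯_{∂V} F · n dS = 156250π.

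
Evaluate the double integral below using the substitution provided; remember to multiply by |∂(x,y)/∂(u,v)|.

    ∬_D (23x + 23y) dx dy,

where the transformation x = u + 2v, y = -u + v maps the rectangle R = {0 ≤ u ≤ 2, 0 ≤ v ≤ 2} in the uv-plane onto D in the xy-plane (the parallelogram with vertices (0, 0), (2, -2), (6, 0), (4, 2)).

Compute the Jacobian determinant of (x, y) with respect to (u, v):

    ∂(x,y)/∂(u,v) = | 1  2 | = (1)(1) - (2)(-1) = 3.
                   | -1  1 |

Its absolute value is |J| = 3 (the area scaling factor).

Substituting x = u + 2v, y = -u + v into the integrand,

    23x + 23y → 69v,

so the integral becomes

    ∬_R (69v) · |J| du dv = ∫_0^2 ∫_0^2 (207v) dv du.

Inner (v): 414.
Outer (u): 828.

Therefore ∬_D (23x + 23y) dx dy = 828.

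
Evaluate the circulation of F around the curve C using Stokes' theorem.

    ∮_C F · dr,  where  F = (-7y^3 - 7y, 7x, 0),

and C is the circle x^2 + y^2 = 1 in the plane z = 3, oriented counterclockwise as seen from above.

Let S be the flat disk x^2 + y^2 ≤ 1 in the plane z = 3, with upward unit normal n̂ = ẑ. By Stokes' theorem,

    ∮_C F · dr = ∬_S (∇ × F) · n̂ dS = ∬_D (curl F)_z dA,

where D is the disk x^2 + y^2 ≤ 1.

Compute the curl of F = (-7y^3 - 7y, 7x, 0):
    (∇ × F)_x = ∂F_z/∂y - ∂F_y/∂z = 0,
    (∇ × F)_y = ∂F_x/∂z - ∂F_z/∂x = 0,
    (∇ × F)_z = ∂F_y/∂x - ∂F_x/∂y = 21y^2 + 14.

On z = 3, (curl F)_z = 21y^2 + 14.

Convert to polar (x = r cos θ, y = r sin θ, dA = r dr dθ); the integrand becomes 21r^2sin(θ)^2 + 14, so

    ∬_D (curl F)_z dA = ∫_0^{2π} ∫_0^{1} (21r^2sin(θ)^2 + 14) · r dr dθ.

Inner (r from 0 to 1): 21sin(θ)^2/4 + 7.
Outer (θ from 0 to 2π): 77π/4.

Therefore ∮_C F · dr = 77π/4.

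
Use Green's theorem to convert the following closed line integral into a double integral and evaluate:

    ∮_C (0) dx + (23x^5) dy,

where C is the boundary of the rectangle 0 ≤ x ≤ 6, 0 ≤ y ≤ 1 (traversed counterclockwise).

Green's theorem converts the closed line integral into a double integral over the enclosed region D:

    ∮_C P dx + Q dy = ∬_D (∂Q/∂x - ∂P/∂y) dA.

Here P = 0, Q = 23x^5, so

    ∂Q/∂x = 115x^4,    ∂P/∂y = 0,
    ∂Q/∂x - ∂P/∂y = 115x^4.

D is the region 0 ≤ x ≤ 6, 0 ≤ y ≤ 1. Evaluating the double integral:

    ∬_D (115x^4) dA = ∫_0^{6} ∫_0^{1} (115x^4) dy dx.

Inner (y from 0 to 1): 115x^4.
Outer (x from 0 to 6): 178848.

Therefore ∮_C P dx + Q dy = 178848.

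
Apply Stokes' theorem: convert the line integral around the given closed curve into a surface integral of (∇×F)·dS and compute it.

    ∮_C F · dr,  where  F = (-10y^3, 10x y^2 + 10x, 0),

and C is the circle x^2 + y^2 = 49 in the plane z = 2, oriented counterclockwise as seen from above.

Let S be the flat disk x^2 + y^2 ≤ 49 in the plane z = 2, with upward unit normal n̂ = ẑ. By Stokes' theorem,

    ∮_C F · dr = ∬_S (∇ × F) · n̂ dS = ∬_D (curl F)_z dA,

where D is the disk x^2 + y^2 ≤ 49.

Compute the curl of F = (-10y^3, 10x y^2 + 10x, 0):
    (∇ × F)_x = ∂F_z/∂y - ∂F_y/∂z = 0,
    (∇ × F)_y = ∂F_x/∂z - ∂F_z/∂x = 0,
    (∇ × F)_z = ∂F_y/∂x - ∂F_x/∂y = 40y^2 + 10.

On z = 2, (curl F)_z = 40y^2 + 10.

Convert to polar (x = r cos θ, y = r sin θ, dA = r dr dθ); the integrand becomes 40r^2sin(θ)^2 + 10, so

    ∬_D (curl F)_z dA = ∫_0^{2π} ∫_0^{7} (40r^2sin(θ)^2 + 10) · r dr dθ.

Inner (r from 0 to 7): 24010sin(θ)^2 + 245.
Outer (θ from 0 to 2π): 24500π.

Therefore ∮_C F · dr = 24500π.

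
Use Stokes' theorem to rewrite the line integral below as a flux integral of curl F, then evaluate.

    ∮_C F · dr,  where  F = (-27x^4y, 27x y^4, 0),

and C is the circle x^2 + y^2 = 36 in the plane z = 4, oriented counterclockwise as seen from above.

Let S be the flat disk x^2 + y^2 ≤ 36 in the plane z = 4, with upward unit normal n̂ = ẑ. By Stokes' theorem,

    ∮_C F · dr = ∬_S (∇ × F) · n̂ dS = ∬_D (curl F)_z dA,

where D is the disk x^2 + y^2 ≤ 36.

Compute the curl of F = (-27x^4y, 27x y^4, 0):
    (∇ × F)_x = ∂F_z/∂y - ∂F_y/∂z = 0,
    (∇ × F)_y = ∂F_x/∂z - ∂F_z/∂x = 0,
    (∇ × F)_z = ∂F_y/∂x - ∂F_x/∂y = 27x^4 + 27y^4.

On z = 4, (curl F)_z = 27x^4 + 27y^4.

Convert to polar (x = r cos θ, y = r sin θ, dA = r dr dθ); the integrand becomes 27r^4(sin(θ)^4 + cos(θ)^4), so

    ∬_D (curl F)_z dA = ∫_0^{2π} ∫_0^{6} (27r^4(sin(θ)^4 + cos(θ)^4)) · r dr dθ.

Inner (r from 0 to 6): 209952sin(θ)^4 + 209952cos(θ)^4.
Outer (θ from 0 to 2π): 314928π.

Therefore ∮_C F · dr = 314928π.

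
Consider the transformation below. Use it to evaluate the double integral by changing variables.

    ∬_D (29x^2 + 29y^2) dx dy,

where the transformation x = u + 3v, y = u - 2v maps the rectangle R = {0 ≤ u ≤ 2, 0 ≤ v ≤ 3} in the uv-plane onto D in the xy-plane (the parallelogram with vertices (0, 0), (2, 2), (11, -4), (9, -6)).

Compute the Jacobian determinant of (x, y) with respect to (u, v):

    ∂(x,y)/∂(u,v) = | 1  3 | = (1)(-2) - (3)(1) = -5.
                   | 1  -2 |

Its absolute value is |J| = 5 (the area scaling factor).

Substituting x = u + 3v, y = u - 2v into the integrand,

    29x^2 + 29y^2 → 58u^2 + 58u v + 377v^2,

so the integral becomes

    ∬_R (58u^2 + 58u v + 377v^2) · |J| du dv = ∫_0^2 ∫_0^3 (290u^2 + 290u v + 1885v^2) dv du.

Inner (v): 870u^2 + 1305u + 16965.
Outer (u): 38860.

Therefore ∬_D (29x^2 + 29y^2) dx dy = 38860.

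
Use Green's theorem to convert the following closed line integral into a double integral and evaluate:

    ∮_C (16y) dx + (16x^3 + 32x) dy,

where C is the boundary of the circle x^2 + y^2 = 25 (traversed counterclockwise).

Green's theorem converts the closed line integral into a double integral over the enclosed region D:

    ∮_C P dx + Q dy = ∬_D (∂Q/∂x - ∂P/∂y) dA.

Here P = 16y, Q = 16x^3 + 32x, so

    ∂Q/∂x = 48x^2 + 32,    ∂P/∂y = 16,
    ∂Q/∂x - ∂P/∂y = 48x^2 + 16.

D is the region x^2 + y^2 ≤ 25. Evaluating the double integral:

In polar coordinates (x = r cos θ, y = r sin θ, dA = r dr dθ) the integrand becomes 48r^2cos(θ)^2 + 16, so

    ∬_D (48x^2 + 16) dA = ∫_0^{2π} ∫_0^{5} (48r^2cos(θ)^2 + 16) · r dr dθ.

Inner (r from 0 to 5): 7500cos(θ)^2 + 200.
Outer (θ from 0 to 2π): 7900π.

Therefore ∮_C P dx + Q dy = 7900π.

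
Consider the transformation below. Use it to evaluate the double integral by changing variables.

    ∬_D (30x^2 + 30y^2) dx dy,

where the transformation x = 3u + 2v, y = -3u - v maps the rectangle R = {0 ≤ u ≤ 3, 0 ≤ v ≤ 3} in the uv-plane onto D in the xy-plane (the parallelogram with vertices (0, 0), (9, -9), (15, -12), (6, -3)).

Compute the Jacobian determinant of (x, y) with respect to (u, v):

    ∂(x,y)/∂(u,v) = | 3  2 | = (3)(-1) - (2)(-3) = 3.
                   | -3  -1 |

Its absolute value is |J| = 3 (the area scaling factor).

Substituting x = 3u + 2v, y = -3u - v into the integrand,

    30x^2 + 30y^2 → 540u^2 + 540u v + 150v^2,

so the integral becomes

    ∬_R (540u^2 + 540u v + 150v^2) · |J| du dv = ∫_0^3 ∫_0^3 (1620u^2 + 1620u v + 450v^2) dv du.

Inner (v): 4860u^2 + 7290u + 4050.
Outer (u): 88695.

Therefore ∬_D (30x^2 + 30y^2) dx dy = 88695.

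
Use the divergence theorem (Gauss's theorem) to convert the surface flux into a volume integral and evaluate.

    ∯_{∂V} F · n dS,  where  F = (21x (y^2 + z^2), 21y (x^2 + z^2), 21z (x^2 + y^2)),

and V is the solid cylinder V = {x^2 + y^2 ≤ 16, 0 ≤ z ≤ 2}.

By the divergence theorem,

    ∯_{∂V} F · n dS = ∭_V (∇ · F) dV.

Compute the divergence:
    ∇ · F = ∂F_x/∂x + ∂F_y/∂y + ∂F_z/∂z = 21y^2 + 21z^2 + 21x^2 + 21z^2 + 21x^2 + 21y^2 = 42x^2 + 42y^2 + 42z^2.

In cylindrical coordinates, x = r cos(θ), y = r sin(θ), z = z, dV = r dr dθ dz, with 0 ≤ r ≤ 4, 0 ≤ θ ≤ 2π, 0 ≤ z ≤ 2.

The integrand, after substitution and multiplying by the volume element, becomes (42r^2 + 42z^2) · r, so

    ∭_V (∇·F) dV = ∫_0^{2π} ∫_0^{4} ∫_0^{2} (42r^2 + 42z^2) · r dz dr dθ.

Inner (z from 0 to 2): 84r^3 + 112r.
Middle (r from 0 to 4): 6272.
Outer (θ from 0 to 2π): 12544π.

Therefore ∯_{∂V} F · n dS = 12544π.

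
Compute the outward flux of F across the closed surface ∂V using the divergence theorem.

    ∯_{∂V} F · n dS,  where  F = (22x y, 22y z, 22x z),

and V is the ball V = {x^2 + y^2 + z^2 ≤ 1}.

By the divergence theorem,

    ∯_{∂V} F · n dS = ∭_V (∇ · F) dV.

Compute the divergence:
    ∇ · F = ∂F_x/∂x + ∂F_y/∂y + ∂F_z/∂z = 22y + 22z + 22x = 22x + 22y + 22z.

In spherical coordinates, x = ρ sin(φ) cos(θ), y = ρ sin(φ) sin(θ), z = ρ cos(φ), dV = ρ^2 sin(φ) dρ dφ dθ, with 0 ≤ ρ ≤ 1, 0 ≤ φ ≤ π, 0 ≤ θ ≤ 2π.

The integrand, after substitution and multiplying by the volume element, becomes (22ρ (sqrt(2)sin(φ)sin(θ + π/4) + cos(φ))) · ρ^2 sin(φ), so

    ∭_V (∇·F) dV = ∫_0^{2π} ∫_0^{π} ∫_0^{1} (22ρ (sqrt(2)sin(φ)sin(θ + π/4) + cos(φ))) · ρ^2 sin(φ) dρ dφ dθ.

Inner (ρ from 0 to 1): 11(sqrt(2)sin(φ)sin(θ + π/4) + cos(φ))sin(φ)/2.
Middle (φ from 0 to π): 11sqrt(2)π sin(θ + π/4)/4.
Outer (θ from 0 to 2π): 0.

Therefore ∯_{∂V} F · n dS = 0.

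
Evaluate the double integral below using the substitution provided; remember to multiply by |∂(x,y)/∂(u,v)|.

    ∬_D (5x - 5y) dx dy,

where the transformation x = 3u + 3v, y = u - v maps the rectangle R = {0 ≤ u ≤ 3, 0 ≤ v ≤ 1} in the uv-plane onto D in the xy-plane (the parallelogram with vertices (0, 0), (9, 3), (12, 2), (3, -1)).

Compute the Jacobian determinant of (x, y) with respect to (u, v):

    ∂(x,y)/∂(u,v) = | 3  3 | = (3)(-1) - (3)(1) = -6.
                   | 1  -1 |

Its absolute value is |J| = 6 (the area scaling factor).

Substituting x = 3u + 3v, y = u - v into the integrand,

    5x - 5y → 10u + 20v,

so the integral becomes

    ∬_R (10u + 20v) · |J| du dv = ∫_0^3 ∫_0^1 (60u + 120v) dv du.

Inner (v): 60u + 60.
Outer (u): 450.

Therefore ∬_D (5x - 5y) dx dy = 450.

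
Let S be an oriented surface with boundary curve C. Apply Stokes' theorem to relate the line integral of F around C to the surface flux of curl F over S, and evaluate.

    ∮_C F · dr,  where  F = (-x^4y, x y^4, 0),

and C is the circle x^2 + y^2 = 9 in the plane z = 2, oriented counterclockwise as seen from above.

Let S be the flat disk x^2 + y^2 ≤ 9 in the plane z = 2, with upward unit normal n̂ = ẑ. By Stokes' theorem,

    ∮_C F · dr = ∬_S (∇ × F) · n̂ dS = ∬_D (curl F)_z dA,

where D is the disk x^2 + y^2 ≤ 9.

Compute the curl of F = (-x^4y, x y^4, 0):
    (∇ × F)_x = ∂F_z/∂y - ∂F_y/∂z = 0,
    (∇ × F)_y = ∂F_x/∂z - ∂F_z/∂x = 0,
    (∇ × F)_z = ∂F_y/∂x - ∂F_x/∂y = x^4 + y^4.

On z = 2, (curl F)_z = x^4 + y^4.

Convert to polar (x = r cos θ, y = r sin θ, dA = r dr dθ); the integrand becomes r^4(sin(θ)^4 + cos(θ)^4), so

    ∬_D (curl F)_z dA = ∫_0^{2π} ∫_0^{3} (r^4(sin(θ)^4 + cos(θ)^4)) · r dr dθ.

Inner (r from 0 to 3): 243sin(θ)^4/2 + 243cos(θ)^4/2.
Outer (θ from 0 to 2π): 729π/4.

Therefore ∮_C F · dr = 729π/4.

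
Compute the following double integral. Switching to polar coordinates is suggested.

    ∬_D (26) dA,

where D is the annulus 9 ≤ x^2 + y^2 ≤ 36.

The region D is 3 ≤ r ≤ 6, 0 ≤ θ ≤ 2π in polar coordinates, where x = r cos(θ), y = r sin(θ), and dA = r dr dθ.

Under the substitution, the integrand becomes 26, so

    ∬_D (26) dA = ∫_{0}^{2π} ∫_{3}^{6} (26) · r dr dθ.

Inner integral (in r): ∫_{3}^{6} (26) · r dr = 351.

Outer integral (in θ): ∫_{0}^{2π} (351) dθ = 702π.

Therefore ∬_D (26) dA = 702π.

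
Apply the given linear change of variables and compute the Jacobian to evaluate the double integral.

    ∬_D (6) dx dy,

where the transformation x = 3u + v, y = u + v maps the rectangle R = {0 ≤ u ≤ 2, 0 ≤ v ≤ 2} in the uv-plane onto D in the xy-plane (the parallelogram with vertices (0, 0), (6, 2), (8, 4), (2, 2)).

Compute the Jacobian determinant of (x, y) with respect to (u, v):

    ∂(x,y)/∂(u,v) = | 3  1 | = (3)(1) - (1)(1) = 2.
                   | 1  1 |

Its absolute value is |J| = 2 (the area scaling factor).

Substituting x = 3u + v, y = u + v into the integrand,

    6 → 6,

so the integral becomes

    ∬_R (6) · |J| du dv = ∫_0^2 ∫_0^2 (12) dv du.

Inner (v): 24.
Outer (u): 48.

Therefore ∬_D (6) dx dy = 48.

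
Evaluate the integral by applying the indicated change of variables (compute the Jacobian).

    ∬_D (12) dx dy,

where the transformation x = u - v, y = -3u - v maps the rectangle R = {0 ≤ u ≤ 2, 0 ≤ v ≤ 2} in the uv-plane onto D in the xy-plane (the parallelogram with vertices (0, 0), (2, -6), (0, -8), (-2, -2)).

Compute the Jacobian determinant of (x, y) with respect to (u, v):

    ∂(x,y)/∂(u,v) = | 1  -1 | = (1)(-1) - (-1)(-3) = -4.
                   | -3  -1 |

Its absolute value is |J| = 4 (the area scaling factor).

Substituting x = u - v, y = -3u - v into the integrand,

    12 → 12,

so the integral becomes

    ∬_R (12) · |J| du dv = ∫_0^2 ∫_0^2 (48) dv du.

Inner (v): 96.
Outer (u): 192.

Therefore ∬_D (12) dx dy = 192.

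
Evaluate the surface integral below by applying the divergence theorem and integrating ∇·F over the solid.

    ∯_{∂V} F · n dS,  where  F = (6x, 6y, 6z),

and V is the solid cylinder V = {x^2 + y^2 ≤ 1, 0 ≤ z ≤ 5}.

By the divergence theorem,

    ∯_{∂V} F · n dS = ∭_V (∇ · F) dV.

Compute the divergence:
    ∇ · F = ∂F_x/∂x + ∂F_y/∂y + ∂F_z/∂z = 6 + 6 + 6 = 18.

In cylindrical coordinates, x = r cos(θ), y = r sin(θ), z = z, dV = r dr dθ dz, with 0 ≤ r ≤ 1, 0 ≤ θ ≤ 2π, 0 ≤ z ≤ 5.

The integrand, after substitution and multiplying by the volume element, becomes (18) · r, so

    ∭_V (∇·F) dV = ∫_0^{2π} ∫_0^{1} ∫_0^{5} (18) · r dz dr dθ.

Inner (z from 0 to 5): 90r.
Middle (r from 0 to 1): 45.
Outer (θ from 0 to 2π): 90π.

Therefore ∯_{∂V} F · n dS = 90π.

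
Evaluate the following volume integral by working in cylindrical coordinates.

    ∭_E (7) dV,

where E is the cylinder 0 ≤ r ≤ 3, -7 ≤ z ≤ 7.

In cylindrical coordinates, x = r cos(θ), y = r sin(θ), z = z, and dV = r dr dθ dz.

The integrand becomes 7, so

    ∭_E (7) dV = ∫_{0}^{2π} ∫_{0}^{3} ∫_{-7}^{7} (7) · r dz dr dθ.

Inner (z): 98r.
Middle (r from 0 to 3): 441.
Outer (θ): 882π.

Therefore the triple integral equals 882π.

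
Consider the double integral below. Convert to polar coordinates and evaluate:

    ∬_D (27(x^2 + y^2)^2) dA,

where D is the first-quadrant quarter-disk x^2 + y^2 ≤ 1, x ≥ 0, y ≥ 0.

The region D is 0 ≤ r ≤ 1, 0 ≤ θ ≤ π/2 in polar coordinates, where x = r cos(θ), y = r sin(θ), and dA = r dr dθ.

Under the substitution, the integrand becomes 27r^4, so

    ∬_D (27(x^2 + y^2)^2) dA = ∫_{0}^{π/2} ∫_{0}^{1} (27r^4) · r dr dθ.

Inner integral (in r): ∫_{0}^{1} (27r^4) · r dr = 9/2.

Outer integral (in θ): ∫_{0}^{π/2} (9/2) dθ = 9π/4.

Therefore ∬_D (27(x^2 + y^2)^2) dA = 9π/4.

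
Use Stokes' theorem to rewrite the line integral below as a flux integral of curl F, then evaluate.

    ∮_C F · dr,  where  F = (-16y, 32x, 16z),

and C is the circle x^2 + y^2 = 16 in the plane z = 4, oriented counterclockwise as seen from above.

Let S be the flat disk x^2 + y^2 ≤ 16 in the plane z = 4, with upward unit normal n̂ = ẑ. By Stokes' theorem,

    ∮_C F · dr = ∬_S (∇ × F) · n̂ dS = ∬_D (curl F)_z dA,

where D is the disk x^2 + y^2 ≤ 16.

Compute the curl of F = (-16y, 32x, 16z):
    (∇ × F)_x = ∂F_z/∂y - ∂F_y/∂z = 0,
    (∇ × F)_y = ∂F_x/∂z - ∂F_z/∂x = 0,
    (∇ × F)_z = ∂F_y/∂x - ∂F_x/∂y = 48.

On z = 4, (curl F)_z = 48.

Convert to polar (x = r cos θ, y = r sin θ, dA = r dr dθ); the integrand becomes 48, so

    ∬_D (curl F)_z dA = ∫_0^{2π} ∫_0^{4} (48) · r dr dθ.

Inner (r from 0 to 4): 384.
Outer (θ from 0 to 2π): 768π.

Therefore ∮_C F · dr = 768π.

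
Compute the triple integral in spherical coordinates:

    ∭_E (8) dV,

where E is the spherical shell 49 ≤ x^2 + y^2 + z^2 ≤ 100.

In spherical coordinates, x = ρ sin(φ) cos(θ), y = ρ sin(φ) sin(θ), z = ρ cos(φ), and dV = ρ^2 sin(φ) dρ dφ dθ.

The integrand becomes 8, so

    ∭_E (8) dV = ∫_{0}^{2π} ∫_{0}^{π} ∫_{7}^{10} (8) · ρ^2 sin(φ) dρ dφ dθ.

Inner (ρ): 1752sin(φ).
Middle (φ): 3504.
Outer (θ): 7008π.

Therefore the triple integral equals 7008π.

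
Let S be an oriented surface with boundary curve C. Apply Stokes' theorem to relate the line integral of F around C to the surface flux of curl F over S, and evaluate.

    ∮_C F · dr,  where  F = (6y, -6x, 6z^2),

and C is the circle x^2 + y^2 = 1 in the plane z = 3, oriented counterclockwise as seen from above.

Let S be the flat disk x^2 + y^2 ≤ 1 in the plane z = 3, with upward unit normal n̂ = ẑ. By Stokes' theorem,

    ∮_C F · dr = ∬_S (∇ × F) · n̂ dS = ∬_D (curl F)_z dA,

where D is the disk x^2 + y^2 ≤ 1.

Compute the curl of F = (6y, -6x, 6z^2):
    (∇ × F)_x = ∂F_z/∂y - ∂F_y/∂z = 0,
    (∇ × F)_y = ∂F_x/∂z - ∂F_z/∂x = 0,
    (∇ × F)_z = ∂F_y/∂x - ∂F_x/∂y = -12.

On z = 3, (curl F)_z = -12.

Convert to polar (x = r cos θ, y = r sin θ, dA = r dr dθ); the integrand becomes -12, so

    ∬_D (curl F)_z dA = ∫_0^{2π} ∫_0^{1} (-12) · r dr dθ.

Inner (r from 0 to 1): -6.
Outer (θ from 0 to 2π): -12π.

Therefore ∮_C F · dr = -12π.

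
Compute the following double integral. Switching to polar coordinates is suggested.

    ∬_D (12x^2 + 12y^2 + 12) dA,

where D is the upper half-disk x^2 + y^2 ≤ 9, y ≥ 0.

The region D is 0 ≤ r ≤ 3, 0 ≤ θ ≤ π in polar coordinates, where x = r cos(θ), y = r sin(θ), and dA = r dr dθ.

Under the substitution, the integrand becomes 12r^2 + 12, so

    ∬_D (12x^2 + 12y^2 + 12) dA = ∫_{0}^{π} ∫_{0}^{3} (12r^2 + 12) · r dr dθ.

Inner integral (in r): ∫_{0}^{3} (12r^2 + 12) · r dr = 297.

Outer integral (in θ): ∫_{0}^{π} (297) dθ = 297π.

Therefore ∬_D (12x^2 + 12y^2 + 12) dA = 297π.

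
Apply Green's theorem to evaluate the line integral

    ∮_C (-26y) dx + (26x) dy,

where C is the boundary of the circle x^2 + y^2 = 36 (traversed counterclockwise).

Green's theorem converts the closed line integral into a double integral over the enclosed region D:

    ∮_C P dx + Q dy = ∬_D (∂Q/∂x - ∂P/∂y) dA.

Here P = -26y, Q = 26x, so

    ∂Q/∂x = 26,    ∂P/∂y = -26,
    ∂Q/∂x - ∂P/∂y = 52.

D is the region x^2 + y^2 ≤ 36. Evaluating the double integral:

In polar coordinates (x = r cos θ, y = r sin θ, dA = r dr dθ) the integrand becomes 52, so

    ∬_D (52) dA = ∫_0^{2π} ∫_0^{6} (52) · r dr dθ.

Inner (r from 0 to 6): 936.
Outer (θ from 0 to 2π): 1872π.

Therefore ∮_C P dx + Q dy = 1872π.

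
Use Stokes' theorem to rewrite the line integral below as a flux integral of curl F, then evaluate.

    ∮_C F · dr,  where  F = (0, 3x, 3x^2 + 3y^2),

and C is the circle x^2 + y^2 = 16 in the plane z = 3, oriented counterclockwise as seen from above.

Let S be the flat disk x^2 + y^2 ≤ 16 in the plane z = 3, with upward unit normal n̂ = ẑ. By Stokes' theorem,

    ∮_C F · dr = ∬_S (∇ × F) · n̂ dS = ∬_D (curl F)_z dA,

where D is the disk x^2 + y^2 ≤ 16.

Compute the curl of F = (0, 3x, 3x^2 + 3y^2):
    (∇ × F)_x = ∂F_z/∂y - ∂F_y/∂z = 6y,
    (∇ × F)_y = ∂F_x/∂z - ∂F_z/∂x = -6x,
    (∇ × F)_z = ∂F_y/∂x - ∂F_x/∂y = 3.

On z = 3, (curl F)_z = 3.

Convert to polar (x = r cos θ, y = r sin θ, dA = r dr dθ); the integrand becomes 3, so

    ∬_D (curl F)_z dA = ∫_0^{2π} ∫_0^{4} (3) · r dr dθ.

Inner (r from 0 to 4): 24.
Outer (θ from 0 to 2π): 48π.

Therefore ∮_C F · dr = 48π.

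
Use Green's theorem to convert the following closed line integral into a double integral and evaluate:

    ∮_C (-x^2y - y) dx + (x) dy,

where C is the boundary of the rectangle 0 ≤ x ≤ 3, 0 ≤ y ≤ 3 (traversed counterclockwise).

Green's theorem converts the closed line integral into a double integral over the enclosed region D:

    ∮_C P dx + Q dy = ∬_D (∂Q/∂x - ∂P/∂y) dA.

Here P = -x^2y - y, Q = x, so

    ∂Q/∂x = 1,    ∂P/∂y = -x^2 - 1,
    ∂Q/∂x - ∂P/∂y = x^2 + 2.

D is the region 0 ≤ x ≤ 3, 0 ≤ y ≤ 3. Evaluating the double integral:

    ∬_D (x^2 + 2) dA = ∫_0^{3} ∫_0^{3} (x^2 + 2) dy dx.

Inner (y from 0 to 3): 3x^2 + 6.
Outer (x from 0 to 3): 45.

Therefore ∮_C P dx + Q dy = 45.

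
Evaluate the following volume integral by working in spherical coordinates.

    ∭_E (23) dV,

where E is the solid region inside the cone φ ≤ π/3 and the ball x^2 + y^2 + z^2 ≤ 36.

In spherical coordinates, x = ρ sin(φ) cos(θ), y = ρ sin(φ) sin(θ), z = ρ cos(φ), and dV = ρ^2 sin(φ) dρ dφ dθ.

The integrand becomes 23, so

    ∭_E (23) dV = ∫_{0}^{2π} ∫_{0}^{π/3} ∫_{0}^{6} (23) · ρ^2 sin(φ) dρ dφ dθ.

Inner (ρ): 1656sin(φ).
Middle (φ): 828.
Outer (θ): 1656π.

Therefore the triple integral equals 1656π.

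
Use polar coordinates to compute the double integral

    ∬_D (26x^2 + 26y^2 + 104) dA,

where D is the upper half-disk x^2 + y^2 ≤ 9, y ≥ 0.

The region D is 0 ≤ r ≤ 3, 0 ≤ θ ≤ π in polar coordinates, where x = r cos(θ), y = r sin(θ), and dA = r dr dθ.

Under the substitution, the integrand becomes 26r^2 + 104, so

    ∬_D (26x^2 + 26y^2 + 104) dA = ∫_{0}^{π} ∫_{0}^{3} (26r^2 + 104) · r dr dθ.

Inner integral (in r): ∫_{0}^{3} (26r^2 + 104) · r dr = 1989/2.

Outer integral (in θ): ∫_{0}^{π} (1989/2) dθ = 1989π/2.

Therefore ∬_D (26x^2 + 26y^2 + 104) dA = 1989π/2.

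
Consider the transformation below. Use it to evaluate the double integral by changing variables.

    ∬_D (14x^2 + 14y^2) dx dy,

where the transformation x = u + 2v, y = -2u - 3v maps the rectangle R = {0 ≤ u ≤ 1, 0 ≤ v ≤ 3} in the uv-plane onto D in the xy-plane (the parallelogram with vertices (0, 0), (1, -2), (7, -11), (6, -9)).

Compute the Jacobian determinant of (x, y) with respect to (u, v):

    ∂(x,y)/∂(u,v) = | 1  2 | = (1)(-3) - (2)(-2) = 1.
                   | -2  -3 |

Its absolute value is |J| = 1 (the area scaling factor).

Substituting x = u + 2v, y = -2u - 3v into the integrand,

    14x^2 + 14y^2 → 70u^2 + 224u v + 182v^2,

so the integral becomes

    ∬_R (70u^2 + 224u v + 182v^2) · |J| du dv = ∫_0^1 ∫_0^3 (70u^2 + 224u v + 182v^2) dv du.

Inner (v): 210u^2 + 1008u + 1638.
Outer (u): 2212.

Therefore ∬_D (14x^2 + 14y^2) dx dy = 2212.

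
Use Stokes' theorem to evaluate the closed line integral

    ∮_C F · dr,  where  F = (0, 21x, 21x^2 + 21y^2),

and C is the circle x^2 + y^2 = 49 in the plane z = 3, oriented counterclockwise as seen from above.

Let S be the flat disk x^2 + y^2 ≤ 49 in the plane z = 3, with upward unit normal n̂ = ẑ. By Stokes' theorem,

    ∮_C F · dr = ∬_S (∇ × F) · n̂ dS = ∬_D (curl F)_z dA,

where D is the disk x^2 + y^2 ≤ 49.

Compute the curl of F = (0, 21x, 21x^2 + 21y^2):
    (∇ × F)_x = ∂F_z/∂y - ∂F_y/∂z = 42y,
    (∇ × F)_y = ∂F_x/∂z - ∂F_z/∂x = -42x,
    (∇ × F)_z = ∂F_y/∂x - ∂F_x/∂y = 21.

On z = 3, (curl F)_z = 21.

Convert to polar (x = r cos θ, y = r sin θ, dA = r dr dθ); the integrand becomes 21, so

    ∬_D (curl F)_z dA = ∫_0^{2π} ∫_0^{7} (21) · r dr dθ.

Inner (r from 0 to 7): 1029/2.
Outer (θ from 0 to 2π): 1029π.

Therefore ∮_C F · dr = 1029π.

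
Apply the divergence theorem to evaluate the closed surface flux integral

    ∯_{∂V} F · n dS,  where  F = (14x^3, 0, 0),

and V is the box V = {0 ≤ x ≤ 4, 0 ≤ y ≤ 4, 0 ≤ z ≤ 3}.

By the divergence theorem,

    ∯_{∂V} F · n dS = ∭_V (∇ · F) dV.

Compute the divergence:
    ∇ · F = ∂F_x/∂x + ∂F_y/∂y + ∂F_z/∂z = 42x^2 + 0 + 0 = 42x^2.

V is a rectangular box, so dV = dx dy dz with 0 ≤ x ≤ 4, 0 ≤ y ≤ 4, 0 ≤ z ≤ 3.

Integrate (42x^2) over V as an iterated integral:

    ∭_V (∇·F) dV = ∫_0^{4} ∫_0^{4} ∫_0^{3} (42x^2) dz dy dx.

Inner (z from 0 to 3): 126x^2.
Middle (y from 0 to 4): 504x^2.
Outer (x from 0 to 4): 10752.

Therefore ∯_{∂V} F · n dS = 10752.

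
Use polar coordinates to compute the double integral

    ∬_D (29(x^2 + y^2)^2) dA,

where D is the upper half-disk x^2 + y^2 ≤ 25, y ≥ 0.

The region D is 0 ≤ r ≤ 5, 0 ≤ θ ≤ π in polar coordinates, where x = r cos(θ), y = r sin(θ), and dA = r dr dθ.

Under the substitution, the integrand becomes 29r^4, so

    ∬_D (29(x^2 + y^2)^2) dA = ∫_{0}^{π} ∫_{0}^{5} (29r^4) · r dr dθ.

Inner integral (in r): ∫_{0}^{5} (29r^4) · r dr = 453125/6.

Outer integral (in θ): ∫_{0}^{π} (453125/6) dθ = 453125π/6.

Therefore ∬_D (29(x^2 + y^2)^2) dA = 453125π/6.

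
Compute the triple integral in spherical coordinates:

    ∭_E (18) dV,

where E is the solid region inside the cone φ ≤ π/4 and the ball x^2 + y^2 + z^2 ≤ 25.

In spherical coordinates, x = ρ sin(φ) cos(θ), y = ρ sin(φ) sin(θ), z = ρ cos(φ), and dV = ρ^2 sin(φ) dρ dφ dθ.

The integrand becomes 18, so

    ∭_E (18) dV = ∫_{0}^{2π} ∫_{0}^{π/4} ∫_{0}^{5} (18) · ρ^2 sin(φ) dρ dφ dθ.

Inner (ρ): 750sin(φ).
Middle (φ): 750 - 375sqrt(2).
Outer (θ): 750π (2 - sqrt(2)).

Therefore the triple integral equals 750π (2 - sqrt(2)).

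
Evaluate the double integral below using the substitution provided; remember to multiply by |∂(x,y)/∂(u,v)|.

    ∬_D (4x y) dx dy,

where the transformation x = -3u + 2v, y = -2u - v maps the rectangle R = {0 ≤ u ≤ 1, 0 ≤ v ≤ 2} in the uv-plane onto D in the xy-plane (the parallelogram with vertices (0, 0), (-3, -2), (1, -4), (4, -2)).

Compute the Jacobian determinant of (x, y) with respect to (u, v):

    ∂(x,y)/∂(u,v) = | -3  2 | = (-3)(-1) - (2)(-2) = 7.
                   | -2  -1 |

Its absolute value is |J| = 7 (the area scaling factor).

Substituting x = -3u + 2v, y = -2u - v into the integrand,

    4x y → 24u^2 - 4u v - 8v^2,

so the integral becomes

    ∬_R (24u^2 - 4u v - 8v^2) · |J| du dv = ∫_0^1 ∫_0^2 (168u^2 - 28u v - 56v^2) dv du.

Inner (v): 336u^2 - 56u - 448/3.
Outer (u): -196/3.

Therefore ∬_D (4x y) dx dy = -196/3.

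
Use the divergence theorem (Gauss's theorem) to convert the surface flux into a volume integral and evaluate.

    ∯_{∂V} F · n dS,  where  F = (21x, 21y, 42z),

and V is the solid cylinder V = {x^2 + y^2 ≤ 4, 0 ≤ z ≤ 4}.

By the divergence theorem,

    ∯_{∂V} F · n dS = ∭_V (∇ · F) dV.

Compute the divergence:
    ∇ · F = ∂F_x/∂x + ∂F_y/∂y + ∂F_z/∂z = 21 + 21 + 42 = 84.

In cylindrical coordinates, x = r cos(θ), y = r sin(θ), z = z, dV = r dr dθ dz, with 0 ≤ r ≤ 2, 0 ≤ θ ≤ 2π, 0 ≤ z ≤ 4.

The integrand, after substitution and multiplying by the volume element, becomes (84) · r, so

    ∭_V (∇·F) dV = ∫_0^{2π} ∫_0^{2} ∫_0^{4} (84) · r dz dr dθ.

Inner (z from 0 to 4): 336r.
Middle (r from 0 to 2): 672.
Outer (θ from 0 to 2π): 1344π.

Therefore ∯_{∂V} F · n dS = 1344π.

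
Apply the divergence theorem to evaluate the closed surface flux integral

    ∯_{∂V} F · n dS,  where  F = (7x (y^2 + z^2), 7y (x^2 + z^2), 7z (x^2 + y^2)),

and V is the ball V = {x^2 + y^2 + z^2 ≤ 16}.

By the divergence theorem,

    ∯_{∂V} F · n dS = ∭_V (∇ · F) dV.

Compute the divergence:
    ∇ · F = ∂F_x/∂x + ∂F_y/∂y + ∂F_z/∂z = 7y^2 + 7z^2 + 7x^2 + 7z^2 + 7x^2 + 7y^2 = 14x^2 + 14y^2 + 14z^2.

In spherical coordinates, x = ρ sin(φ) cos(θ), y = ρ sin(φ) sin(θ), z = ρ cos(φ), dV = ρ^2 sin(φ) dρ dφ dθ, with 0 ≤ ρ ≤ 4, 0 ≤ φ ≤ π, 0 ≤ θ ≤ 2π.

The integrand, after substitution and multiplying by the volume element, becomes (14ρ^2) · ρ^2 sin(φ), so

    ∭_V (∇·F) dV = ∫_0^{2π} ∫_0^{π} ∫_0^{4} (14ρ^2) · ρ^2 sin(φ) dρ dφ dθ.

Inner (ρ from 0 to 4): 14336sin(φ)/5.
Middle (φ from 0 to π): 28672/5.
Outer (θ from 0 to 2π): 57344π/5.

Therefore ∯_{∂V} F · n dS = 57344π/5.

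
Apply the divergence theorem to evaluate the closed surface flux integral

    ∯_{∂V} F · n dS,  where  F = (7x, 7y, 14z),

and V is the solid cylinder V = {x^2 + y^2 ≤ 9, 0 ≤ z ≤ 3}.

By the divergence theorem,

    ∯_{∂V} F · n dS = ∭_V (∇ · F) dV.

Compute the divergence:
    ∇ · F = ∂F_x/∂x + ∂F_y/∂y + ∂F_z/∂z = 7 + 7 + 14 = 28.

In cylindrical coordinates, x = r cos(θ), y = r sin(θ), z = z, dV = r dr dθ dz, with 0 ≤ r ≤ 3, 0 ≤ θ ≤ 2π, 0 ≤ z ≤ 3.

The integrand, after substitution and multiplying by the volume element, becomes (28) · r, so

    ∭_V (∇·F) dV = ∫_0^{2π} ∫_0^{3} ∫_0^{3} (28) · r dz dr dθ.

Inner (z from 0 to 3): 84r.
Middle (r from 0 to 3): 378.
Outer (θ from 0 to 2π): 756π.

Therefore ∯_{∂V} F · n dS = 756π.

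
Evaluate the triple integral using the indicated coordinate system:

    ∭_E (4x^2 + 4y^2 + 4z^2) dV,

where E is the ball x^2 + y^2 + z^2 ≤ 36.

In spherical coordinates, x = ρ sin(φ) cos(θ), y = ρ sin(φ) sin(θ), z = ρ cos(φ), and dV = ρ^2 sin(φ) dρ dφ dθ.

The integrand becomes 4ρ^2, so

    ∭_E (4x^2 + 4y^2 + 4z^2) dV = ∫_{0}^{2π} ∫_{0}^{π} ∫_{0}^{6} (4ρ^2) · ρ^2 sin(φ) dρ dφ dθ.

Inner (ρ): 31104sin(φ)/5.
Middle (φ): 62208/5.
Outer (θ): 124416π/5.

Therefore the triple integral equals 124416π/5.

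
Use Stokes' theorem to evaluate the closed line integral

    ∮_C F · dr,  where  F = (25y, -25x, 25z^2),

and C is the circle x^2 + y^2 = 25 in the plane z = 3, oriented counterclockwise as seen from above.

Let S be the flat disk x^2 + y^2 ≤ 25 in the plane z = 3, with upward unit normal n̂ = ẑ. By Stokes' theorem,

    ∮_C F · dr = ∬_S (∇ × F) · n̂ dS = ∬_D (curl F)_z dA,

where D is the disk x^2 + y^2 ≤ 25.

Compute the curl of F = (25y, -25x, 25z^2):
    (∇ × F)_x = ∂F_z/∂y - ∂F_y/∂z = 0,
    (∇ × F)_y = ∂F_x/∂z - ∂F_z/∂x = 0,
    (∇ × F)_z = ∂F_y/∂x - ∂F_x/∂y = -50.

On z = 3, (curl F)_z = -50.

Convert to polar (x = r cos θ, y = r sin θ, dA = r dr dθ); the integrand becomes -50, so

    ∬_D (curl F)_z dA = ∫_0^{2π} ∫_0^{5} (-50) · r dr dθ.

Inner (r from 0 to 5): -625.
Outer (θ from 0 to 2π): -1250π.

Therefore ∮_C F · dr = -1250π.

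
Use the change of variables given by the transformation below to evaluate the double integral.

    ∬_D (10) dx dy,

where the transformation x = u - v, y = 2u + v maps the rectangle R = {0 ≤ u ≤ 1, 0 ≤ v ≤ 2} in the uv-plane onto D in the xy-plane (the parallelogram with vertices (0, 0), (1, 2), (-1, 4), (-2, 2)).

Compute the Jacobian determinant of (x, y) with respect to (u, v):

    ∂(x,y)/∂(u,v) = | 1  -1 | = (1)(1) - (-1)(2) = 3.
                   | 2  1 |

Its absolute value is |J| = 3 (the area scaling factor).

Substituting x = u - v, y = 2u + v into the integrand,

    10 → 10,

so the integral becomes

    ∬_R (10) · |J| du dv = ∫_0^1 ∫_0^2 (30) dv du.

Inner (v): 60.
Outer (u): 60.

Therefore ∬_D (10) dx dy = 60.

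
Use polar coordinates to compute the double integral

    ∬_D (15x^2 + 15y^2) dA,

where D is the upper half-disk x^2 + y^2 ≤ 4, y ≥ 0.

The region D is 0 ≤ r ≤ 2, 0 ≤ θ ≤ π in polar coordinates, where x = r cos(θ), y = r sin(θ), and dA = r dr dθ.

Under the substitution, the integrand becomes 15r^2, so

    ∬_D (15x^2 + 15y^2) dA = ∫_{0}^{π} ∫_{0}^{2} (15r^2) · r dr dθ.

Inner integral (in r): ∫_{0}^{2} (15r^2) · r dr = 60.

Outer integral (in θ): ∫_{0}^{π} (60) dθ = 60π.

Therefore ∬_D (15x^2 + 15y^2) dA = 60π.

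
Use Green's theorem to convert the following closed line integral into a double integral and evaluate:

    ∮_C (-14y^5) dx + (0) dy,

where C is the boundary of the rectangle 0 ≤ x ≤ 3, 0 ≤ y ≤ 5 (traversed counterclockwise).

Green's theorem converts the closed line integral into a double integral over the enclosed region D:

    ∮_C P dx + Q dy = ∬_D (∂Q/∂x - ∂P/∂y) dA.

Here P = -14y^5, Q = 0, so

    ∂Q/∂x = 0,    ∂P/∂y = -70y^4,
    ∂Q/∂x - ∂P/∂y = 70y^4.

D is the region 0 ≤ x ≤ 3, 0 ≤ y ≤ 5. Evaluating the double integral:

    ∬_D (70y^4) dA = ∫_0^{3} ∫_0^{5} (70y^4) dy dx.

Inner (y from 0 to 5): 43750.
Outer (x from 0 to 3): 131250.

Therefore ∮_C P dx + Q dy = 131250.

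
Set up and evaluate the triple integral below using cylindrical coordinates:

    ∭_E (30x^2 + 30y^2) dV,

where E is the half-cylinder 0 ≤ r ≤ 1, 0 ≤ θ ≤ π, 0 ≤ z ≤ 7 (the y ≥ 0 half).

In cylindrical coordinates, x = r cos(θ), y = r sin(θ), z = z, and dV = r dr dθ dz.

The integrand becomes 30r^2, so

    ∭_E (30x^2 + 30y^2) dV = ∫_{0}^{π} ∫_{0}^{1} ∫_{0}^{7} (30r^2) · r dz dr dθ.

Inner (z): 210r^3.
Middle (r from 0 to 1): 105/2.
Outer (θ): 105π/2.

Therefore the triple integral equals 105π/2.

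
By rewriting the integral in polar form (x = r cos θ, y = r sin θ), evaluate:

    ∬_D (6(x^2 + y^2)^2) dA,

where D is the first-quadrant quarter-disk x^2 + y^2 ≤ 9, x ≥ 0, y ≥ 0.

The region D is 0 ≤ r ≤ 3, 0 ≤ θ ≤ π/2 in polar coordinates, where x = r cos(θ), y = r sin(θ), and dA = r dr dθ.

Under the substitution, the integrand becomes 6r^4, so

    ∬_D (6(x^2 + y^2)^2) dA = ∫_{0}^{π/2} ∫_{0}^{3} (6r^4) · r dr dθ.

Inner integral (in r): ∫_{0}^{3} (6r^4) · r dr = 729.

Outer integral (in θ): ∫_{0}^{π/2} (729) dθ = 729π/2.

Therefore ∬_D (6(x^2 + y^2)^2) dA = 729π/2.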